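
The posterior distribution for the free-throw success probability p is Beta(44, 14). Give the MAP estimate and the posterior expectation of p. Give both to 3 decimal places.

Mode = (44−1)/(44+14−2) = 43/56 = 0.768.
Mean = 44/(44+14) = 44/58 = 0.759.
Left-skewed posterior ⇒ mean < mode.

MAP: 0.768. Posterior mean: 0.759.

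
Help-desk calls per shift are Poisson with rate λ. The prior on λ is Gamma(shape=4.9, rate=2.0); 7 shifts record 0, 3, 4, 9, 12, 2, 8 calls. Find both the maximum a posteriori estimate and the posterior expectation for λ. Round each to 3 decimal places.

λ_MAP = 4.656, E[λ|data] = 4.767

Σ counts = 38. Posterior: Gamma(shape = 4.9+38 = 42.9, rate = 2.0+7 = 9.0).
Mode = (α−1)/β = 41.9/9.0 = 4.656.
Mean = α/β = 42.9/9.0 = 4.767.
The mean is pulled above the mode by the posterior's right skew.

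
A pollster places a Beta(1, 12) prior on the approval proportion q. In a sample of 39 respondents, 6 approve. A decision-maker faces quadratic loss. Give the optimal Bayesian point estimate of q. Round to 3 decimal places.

0.135

Posterior: Beta(1+6, 12+33) = Beta(7, 45).
Mode = (7−1)/(7+45−2) = 6/50 = 0.120.
Mean = 7/(7+45) = 7/52 = 0.135.
Quadratic loss ⇒ the optimal estimator is the posterior mean.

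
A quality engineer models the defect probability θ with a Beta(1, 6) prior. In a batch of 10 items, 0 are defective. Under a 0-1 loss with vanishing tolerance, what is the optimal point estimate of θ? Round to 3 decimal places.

Posterior: Beta(1+0, 6+10) = Beta(1, 16).
Since α = 1 ≤ 1 and β > 1, the Beta density is monotone decreasing on [0,1]; the mode is at 0.
Mean = 1/(1+16) = 0.059.
This is the posterior mode — the MAP estimate.

0.000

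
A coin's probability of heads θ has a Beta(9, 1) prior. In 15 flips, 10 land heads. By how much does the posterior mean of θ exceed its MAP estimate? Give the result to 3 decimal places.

Posterior: Beta(9+10, 1+5) = Beta(19, 6).
Mode = (19−1)/(19+6−2) = 18/23 = 0.783.
Mean = 19/(19+6) = 19/25 = 0.760.
Difference = 0.760 − 0.783 = -0.023.

-0.023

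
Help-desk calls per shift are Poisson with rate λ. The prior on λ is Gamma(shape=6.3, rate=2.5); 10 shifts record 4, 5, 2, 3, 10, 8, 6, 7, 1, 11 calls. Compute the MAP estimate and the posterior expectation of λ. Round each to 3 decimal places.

MAP = 4.984, posterior mean = 5.064

Σ counts = 57. Posterior: Gamma(shape = 6.3+57 = 63.3, rate = 2.5+10 = 12.5).
Mode = (α−1)/β = 62.3/12.5 = 4.984.
Mean = α/β = 63.3/12.5 = 5.064.
Right-skewed posterior ⇒ mode < mean.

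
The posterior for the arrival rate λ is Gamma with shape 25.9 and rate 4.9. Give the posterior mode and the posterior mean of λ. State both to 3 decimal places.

Mode = (α−1)/β = 24.9/4.9 = 5.082.
Mean = α/β = 25.9/4.9 = 5.286.
Mean > mode: the posterior has a right tail.

λ_MAP = 5.082, E[λ|data] = 5.286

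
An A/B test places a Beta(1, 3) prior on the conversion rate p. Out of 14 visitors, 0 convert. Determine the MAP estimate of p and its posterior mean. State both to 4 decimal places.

MAP estimate = 0.0000, posterior mean = 0.0556

Posterior: Beta(1+0, 3+14) = Beta(1, 17).
Since α = 1 ≤ 1 and β > 1, the Beta density is monotone decreasing on [0,1]; the mode is at 0.
Mean = 1/(1+17) = 0.0556.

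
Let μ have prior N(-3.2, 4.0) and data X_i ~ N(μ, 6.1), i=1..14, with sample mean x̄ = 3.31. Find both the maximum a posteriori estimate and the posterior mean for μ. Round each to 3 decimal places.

MAP: 2.671. Posterior mean: 2.671.

Posterior for μ is Normal. Precision-weighted mean: (1/4.0·-3.2 + 14/6.1·3.31) / (1/4.0 + 14/6.1) = 2.671.
A Normal posterior is symmetric, so mode = mean.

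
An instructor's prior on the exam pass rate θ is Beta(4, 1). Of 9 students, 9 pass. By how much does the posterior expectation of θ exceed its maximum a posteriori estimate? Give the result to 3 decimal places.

-0.071

Posterior: Beta(4+9, 1+0) = Beta(13, 1).
Since β = 1 ≤ 1 and α > 1, the Beta density is monotone increasing on [0,1]; the mode is at 1.
Mean = 13/(13+1) = 0.929.
Difference = 0.929 − 1.000 = -0.071.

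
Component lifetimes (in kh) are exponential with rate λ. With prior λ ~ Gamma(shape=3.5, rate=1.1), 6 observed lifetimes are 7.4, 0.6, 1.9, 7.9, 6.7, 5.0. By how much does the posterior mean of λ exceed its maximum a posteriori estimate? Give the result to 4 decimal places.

Σ times = 29.5. Posterior: Gamma(shape = 3.5+6 = 9.5, rate = 1.1+29.5 = 30.6).
Mode = (α−1)/β = 8.5/30.6 = 0.2778.
Mean = α/β = 9.5/30.6 = 0.3105.
Difference = 0.3105 − 0.2778 = 0.0327.

0.0327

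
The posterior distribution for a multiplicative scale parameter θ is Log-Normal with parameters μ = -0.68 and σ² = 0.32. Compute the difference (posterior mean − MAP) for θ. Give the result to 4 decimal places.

Mode = exp(μ − σ²) = exp(-1.00) = 0.3679.
Mean = exp(μ + σ²/2) = exp(-0.520) = 0.5945.
Difference = 0.5945 − 0.3679 = 0.2266.

0.2266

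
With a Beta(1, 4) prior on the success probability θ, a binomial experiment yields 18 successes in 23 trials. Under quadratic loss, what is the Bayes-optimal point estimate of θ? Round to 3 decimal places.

0.679

Posterior: Beta(1+18, 4+5) = Beta(19, 9).
Mode = (19−1)/(19+9−2) = 18/26 = 0.692.
Mean = 19/(19+9) = 19/28 = 0.679.
Quadratic loss ⇒ the optimal estimator is the posterior mean.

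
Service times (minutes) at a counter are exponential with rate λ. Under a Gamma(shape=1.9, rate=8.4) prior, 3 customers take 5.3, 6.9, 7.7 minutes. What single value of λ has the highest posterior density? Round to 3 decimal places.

Σ times = 19.9. Posterior: Gamma(shape = 1.9+3 = 4.9, rate = 8.4+19.9 = 28.3).
Mode = (α−1)/β = 3.9/28.3 = 0.138.
Mean = α/β = 4.9/28.3 = 0.173.
This is the posterior mode — the MAP estimate.

0.138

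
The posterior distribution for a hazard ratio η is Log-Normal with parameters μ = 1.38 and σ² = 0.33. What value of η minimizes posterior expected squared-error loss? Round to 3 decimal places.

4.688

Mode = exp(μ − σ²) = exp(1.05) = 2.858.
Mean = exp(μ + σ²/2) = exp(1.545) = 4.688.
Squared-error loss ⇒ the optimal estimator is the posterior mean.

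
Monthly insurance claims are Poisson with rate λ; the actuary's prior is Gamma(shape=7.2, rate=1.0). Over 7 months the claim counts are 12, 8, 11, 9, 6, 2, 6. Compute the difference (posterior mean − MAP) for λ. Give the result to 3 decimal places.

0.125

Σ counts = 54. Posterior: Gamma(shape = 7.2+54 = 61.2, rate = 1.0+7 = 8.0).
Mode = (α−1)/β = 60.2/8.0 = 7.525.
Mean = α/β = 61.2/8.0 = 7.650.
Difference = 7.650 − 7.525 = 0.125.
The mean is pulled above the mode by the posterior's right skew.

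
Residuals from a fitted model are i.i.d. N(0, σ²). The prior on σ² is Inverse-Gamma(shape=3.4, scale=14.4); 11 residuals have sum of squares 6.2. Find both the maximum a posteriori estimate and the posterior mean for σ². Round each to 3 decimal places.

Posterior: Inverse-Gamma(shape = 3.4+11/2 = 8.9, scale = 14.4+6.2/2 = 17.5).
Mode = β/(α+1) = 17.5/9.9 = 1.768.
Mean = β/(α−1) = 17.5/7.9 = 2.215.
The mean is pulled above the mode by the posterior's right skew.

maximum a posteriori estimate = 1.768, posterior mean = 2.215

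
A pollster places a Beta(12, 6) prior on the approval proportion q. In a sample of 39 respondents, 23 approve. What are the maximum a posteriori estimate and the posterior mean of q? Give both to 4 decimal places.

maximum a posteriori estimate = 0.6182, posterior mean = 0.6140

Posterior: Beta(12+23, 6+16) = Beta(35, 22).
Mode = (35−1)/(35+22−2) = 34/55 = 0.6182.
Mean = 35/(35+22) = 35/57 = 0.6140.
The mean is pulled below the mode by the posterior's left skew.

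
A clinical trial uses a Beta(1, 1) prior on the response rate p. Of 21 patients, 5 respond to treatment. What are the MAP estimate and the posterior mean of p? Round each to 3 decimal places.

p_MAP = 0.238, E[p|data] = 0.261

Posterior: Beta(1+5, 1+16) = Beta(6, 17).
Mode = (6−1)/(6+17−2) = 5/21 = 0.238.
With a flat prior the MAP equals the MLE, 5/21.
Mean = 6/(6+17) = 6/23 = 0.261.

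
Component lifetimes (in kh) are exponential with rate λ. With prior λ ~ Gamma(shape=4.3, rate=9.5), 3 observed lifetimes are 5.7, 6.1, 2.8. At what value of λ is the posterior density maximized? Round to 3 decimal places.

Σ times = 14.6. Posterior: Gamma(shape = 4.3+3 = 7.3, rate = 9.5+14.6 = 24.1).
Mode = (α−1)/β = 6.3/24.1 = 0.261.
Mean = α/β = 7.3/24.1 = 0.303.
This is the posterior mode — the MAP estimate.

0.261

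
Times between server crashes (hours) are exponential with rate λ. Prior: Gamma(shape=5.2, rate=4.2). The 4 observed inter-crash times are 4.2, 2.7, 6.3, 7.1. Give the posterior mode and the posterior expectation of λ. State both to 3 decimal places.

Σ times = 20.3. Posterior: Gamma(shape = 5.2+4 = 9.2, rate = 4.2+20.3 = 24.5).
Mode = (α−1)/β = 8.2/24.5 = 0.335.
Mean = α/β = 9.2/24.5 = 0.376.

λ_MAP = 0.335, E[λ|data] = 0.376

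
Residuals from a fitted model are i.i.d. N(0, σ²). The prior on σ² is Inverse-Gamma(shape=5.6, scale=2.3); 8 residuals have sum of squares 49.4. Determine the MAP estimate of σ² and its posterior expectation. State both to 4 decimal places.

σ²_MAP = 2.5472, E[σ²|data] = 3.1395

Posterior: Inverse-Gamma(shape = 5.6+8/2 = 9.6, scale = 2.3+49.4/2 = 27.0).
Mode = β/(α+1) = 27.0/10.6 = 2.5472.
Mean = β/(α−1) = 27.0/8.6 = 3.1395.
Right-skewed posterior ⇒ mode < mean.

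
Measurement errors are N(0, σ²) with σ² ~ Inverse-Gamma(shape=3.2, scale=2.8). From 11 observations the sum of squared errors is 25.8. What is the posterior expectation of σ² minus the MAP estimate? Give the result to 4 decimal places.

0.4204

Posterior: Inverse-Gamma(shape = 3.2+11/2 = 8.7, scale = 2.8+25.8/2 = 15.7).
Mode = β/(α+1) = 15.7/9.7 = 1.6186.
Mean = β/(α−1) = 15.7/7.7 = 2.0390.
Difference = 2.0390 − 1.6186 = 0.4204.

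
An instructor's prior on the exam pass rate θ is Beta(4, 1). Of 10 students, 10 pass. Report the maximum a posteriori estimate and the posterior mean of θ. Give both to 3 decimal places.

θ_MAP = 1.000, E[θ|data] = 0.933

Posterior: Beta(4+10, 1+0) = Beta(14, 1).
Since β = 1 ≤ 1 and α > 1, the Beta density is monotone increasing on [0,1]; the mode is at 1.
Mean = 14/(14+1) = 0.933.
The posterior is left-skewed, so the mode exceeds the mean.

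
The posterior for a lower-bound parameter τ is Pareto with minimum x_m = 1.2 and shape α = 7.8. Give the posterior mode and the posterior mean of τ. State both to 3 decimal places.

MAP: 1.200. Posterior mean: 1.376.

The Pareto density is strictly decreasing on [x_m, ∞), so the mode is x_m = 1.200.
Mean = α·x_m/(α−1) = 7.8·1.2/6.8 = 1.376.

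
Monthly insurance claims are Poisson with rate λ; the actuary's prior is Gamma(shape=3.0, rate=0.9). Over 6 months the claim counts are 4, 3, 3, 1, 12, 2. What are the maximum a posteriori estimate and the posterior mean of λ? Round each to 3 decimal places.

MAP = 3.913, posterior mean = 4.058

Σ counts = 25. Posterior: Gamma(shape = 3.0+25 = 28.0, rate = 0.9+6 = 6.9).
Mode = (α−1)/β = 27.0/6.9 = 3.913.
Mean = α/β = 28.0/6.9 = 4.058.
The posterior is right-skewed, so the mean exceeds the mode.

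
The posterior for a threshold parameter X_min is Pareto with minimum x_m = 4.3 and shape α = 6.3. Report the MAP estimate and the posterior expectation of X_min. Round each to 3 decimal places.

MAP = 4.300; posterior mean = 5.111

The Pareto density is strictly decreasing on [x_m, ∞), so the mode is x_m = 4.300.
Mean = α·x_m/(α−1) = 6.3·4.3/5.3 = 5.111.
The mean is pulled above the mode by the posterior's right skew.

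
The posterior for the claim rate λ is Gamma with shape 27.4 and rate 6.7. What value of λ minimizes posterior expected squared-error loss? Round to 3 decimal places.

4.090

Mode = (α−1)/β = 26.4/6.7 = 3.940.
Mean = α/β = 27.4/6.7 = 4.090.
Squared-error loss ⇒ the optimal estimator is the posterior mean.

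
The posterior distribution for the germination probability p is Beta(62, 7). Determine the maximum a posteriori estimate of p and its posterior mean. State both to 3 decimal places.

Mode = (62−1)/(62+7−2) = 61/67 = 0.910.
Mean = 62/(62+7) = 62/69 = 0.899.
Left-skewed posterior ⇒ mean < mode.

maximum a posteriori estimate = 0.910, posterior mean = 0.899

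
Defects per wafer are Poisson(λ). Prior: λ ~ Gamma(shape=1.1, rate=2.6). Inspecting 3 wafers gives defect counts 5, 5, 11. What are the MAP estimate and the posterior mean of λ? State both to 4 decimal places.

Σ counts = 21. Posterior: Gamma(shape = 1.1+21 = 22.1, rate = 2.6+3 = 5.6).
Mode = (α−1)/β = 21.1/5.6 = 3.7679.
Mean = α/β = 22.1/5.6 = 3.9464.

MAP = 3.7679; posterior mean = 3.9464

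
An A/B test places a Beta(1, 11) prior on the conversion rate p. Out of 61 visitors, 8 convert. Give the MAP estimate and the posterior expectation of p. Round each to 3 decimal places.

Posterior: Beta(1+8, 11+53) = Beta(9, 64).
Mode = (9−1)/(9+64−2) = 8/71 = 0.113.
Mean = 9/(9+64) = 9/73 = 0.123.

MAP estimate = 0.113, posterior expectation = 0.123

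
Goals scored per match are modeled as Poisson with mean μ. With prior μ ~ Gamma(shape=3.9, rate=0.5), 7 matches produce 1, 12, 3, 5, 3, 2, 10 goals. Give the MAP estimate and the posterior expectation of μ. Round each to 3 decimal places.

MAP estimate = 5.187, posterior expectation = 5.320

Σ counts = 36. Posterior: Gamma(shape = 3.9+36 = 39.9, rate = 0.5+7 = 7.5).
Mode = (α−1)/β = 38.9/7.5 = 5.187.
Mean = α/β = 39.9/7.5 = 5.320.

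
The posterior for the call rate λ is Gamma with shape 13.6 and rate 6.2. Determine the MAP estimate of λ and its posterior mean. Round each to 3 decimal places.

Mode = (α−1)/β = 12.6/6.2 = 2.032.
Mean = α/β = 13.6/6.2 = 2.194.

λ_MAP = 2.032, E[λ|data] = 2.194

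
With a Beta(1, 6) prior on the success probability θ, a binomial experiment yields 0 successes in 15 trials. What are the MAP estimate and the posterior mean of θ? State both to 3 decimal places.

θ_MAP = 0.000, E[θ|data] = 0.045

Posterior: Beta(1+0, 6+15) = Beta(1, 21).
Since α = 1 ≤ 1 and β > 1, the Beta density is monotone decreasing on [0,1]; the mode is at 0.
Mean = 1/(1+21) = 0.045.
The posterior is right-skewed, so the mean exceeds the mode.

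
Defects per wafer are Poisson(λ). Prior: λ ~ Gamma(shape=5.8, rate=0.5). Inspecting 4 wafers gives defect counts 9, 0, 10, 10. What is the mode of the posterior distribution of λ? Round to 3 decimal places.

Σ counts = 29. Posterior: Gamma(shape = 5.8+29 = 34.8, rate = 0.5+4 = 4.5).
Mode = (α−1)/β = 33.8/4.5 = 7.511.
Mean = α/β = 34.8/4.5 = 7.733.
This is the posterior mode — the MAP estimate.

7.511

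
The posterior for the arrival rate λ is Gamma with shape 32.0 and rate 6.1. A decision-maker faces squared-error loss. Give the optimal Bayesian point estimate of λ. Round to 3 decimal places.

5.246

Mode = (α−1)/β = 31.0/6.1 = 5.082.
Mean = α/β = 32.0/6.1 = 5.246.
Squared-error loss ⇒ the optimal estimator is the posterior mean.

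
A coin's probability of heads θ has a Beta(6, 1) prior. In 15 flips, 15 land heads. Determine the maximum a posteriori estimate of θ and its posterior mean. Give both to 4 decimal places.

Posterior: Beta(6+15, 1+0) = Beta(21, 1).
Since β = 1 ≤ 1 and α > 1, the Beta density is monotone increasing on [0,1]; the mode is at 1.
Mean = 21/(21+1) = 0.9545.

MAP = 1.0000, posterior mean = 0.9545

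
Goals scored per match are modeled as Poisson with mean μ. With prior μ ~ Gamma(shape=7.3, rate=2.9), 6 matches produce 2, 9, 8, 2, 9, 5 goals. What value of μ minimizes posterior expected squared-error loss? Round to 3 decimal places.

Σ counts = 35. Posterior: Gamma(shape = 7.3+35 = 42.3, rate = 2.9+6 = 8.9).
Mode = (α−1)/β = 41.3/8.9 = 4.640.
Mean = α/β = 42.3/8.9 = 4.753.
Squared-error loss ⇒ the optimal estimator is the posterior mean.

4.753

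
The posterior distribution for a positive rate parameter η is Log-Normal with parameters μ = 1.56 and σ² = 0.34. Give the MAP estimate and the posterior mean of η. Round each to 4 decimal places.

Mode = exp(μ − σ²) = exp(1.22) = 3.3872.
Mean = exp(μ + σ²/2) = exp(1.730) = 5.6407.

η_MAP = 3.3872, E[η|data] = 5.6407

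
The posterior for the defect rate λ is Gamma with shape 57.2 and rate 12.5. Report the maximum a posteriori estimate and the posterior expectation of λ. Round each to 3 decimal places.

Mode = (α−1)/β = 56.2/12.5 = 4.496.
Mean = α/β = 57.2/12.5 = 4.576.

MAP = 4.496; posterior mean = 4.576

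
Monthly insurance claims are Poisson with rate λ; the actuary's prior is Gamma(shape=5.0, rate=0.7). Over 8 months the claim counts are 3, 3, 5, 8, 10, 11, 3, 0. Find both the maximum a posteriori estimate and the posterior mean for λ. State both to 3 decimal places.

Σ counts = 43. Posterior: Gamma(shape = 5.0+43 = 48.0, rate = 0.7+8 = 8.7).
Mode = (α−1)/β = 47.0/8.7 = 5.402.
Mean = α/β = 48.0/8.7 = 5.517.
Right-skewed posterior ⇒ mode < mean.

λ_MAP = 5.402, E[λ|data] = 5.517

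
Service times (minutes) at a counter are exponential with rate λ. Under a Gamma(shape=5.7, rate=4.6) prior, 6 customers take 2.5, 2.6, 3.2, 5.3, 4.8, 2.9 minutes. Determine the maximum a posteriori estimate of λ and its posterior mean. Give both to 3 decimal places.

MAP = 0.413; posterior mean = 0.452

Σ times = 21.3. Posterior: Gamma(shape = 5.7+6 = 11.7, rate = 4.6+21.3 = 25.9).
Mode = (α−1)/β = 10.7/25.9 = 0.413.
Mean = α/β = 11.7/25.9 = 0.452.
The mean is pulled above the mode by the posterior's right skew.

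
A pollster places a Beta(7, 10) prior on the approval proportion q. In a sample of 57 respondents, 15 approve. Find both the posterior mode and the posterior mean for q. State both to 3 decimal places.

q_MAP = 0.292, E[q|data] = 0.297

Posterior: Beta(7+15, 10+42) = Beta(22, 52).
Mode = (22−1)/(22+52−2) = 21/72 = 0.292.
Mean = 22/(22+52) = 22/74 = 0.297.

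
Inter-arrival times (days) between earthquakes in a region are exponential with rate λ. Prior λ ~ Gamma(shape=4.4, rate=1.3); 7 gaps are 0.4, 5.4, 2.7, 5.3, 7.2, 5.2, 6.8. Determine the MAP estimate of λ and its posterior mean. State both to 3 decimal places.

Σ times = 33.0. Posterior: Gamma(shape = 4.4+7 = 11.4, rate = 1.3+33.0 = 34.3).
Mode = (α−1)/β = 10.4/34.3 = 0.303.
Mean = α/β = 11.4/34.3 = 0.332.

λ_MAP = 0.303, E[λ|data] = 0.332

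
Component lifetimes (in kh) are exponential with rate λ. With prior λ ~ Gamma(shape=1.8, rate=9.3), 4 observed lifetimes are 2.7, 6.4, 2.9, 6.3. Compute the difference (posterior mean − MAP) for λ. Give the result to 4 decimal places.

Σ times = 18.3. Posterior: Gamma(shape = 1.8+4 = 5.8, rate = 9.3+18.3 = 27.6).
Mode = (α−1)/β = 4.8/27.6 = 0.1739.
Mean = α/β = 5.8/27.6 = 0.2101.
Difference = 0.2101 − 0.1739 = 0.0362.

0.0362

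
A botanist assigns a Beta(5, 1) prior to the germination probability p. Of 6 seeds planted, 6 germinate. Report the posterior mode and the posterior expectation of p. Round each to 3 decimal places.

Posterior: Beta(5+6, 1+0) = Beta(11, 1).
Since β = 1 ≤ 1 and α > 1, the Beta density is monotone increasing on [0,1]; the mode is at 1.
Mean = 11/(11+1) = 0.917.

p_MAP = 1.000, E[p|data] = 0.917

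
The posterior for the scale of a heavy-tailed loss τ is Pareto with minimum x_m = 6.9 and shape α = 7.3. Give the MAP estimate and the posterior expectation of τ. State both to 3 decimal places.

τ_MAP = 6.900, E[τ|data] = 7.995

The Pareto density is strictly decreasing on [x_m, ∞), so the mode is x_m = 6.900.
Mean = α·x_m/(α−1) = 7.3·6.9/6.3 = 7.995.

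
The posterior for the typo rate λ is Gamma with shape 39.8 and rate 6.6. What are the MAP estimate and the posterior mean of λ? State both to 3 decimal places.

MAP: 5.879. Posterior mean: 6.030.

Mode = (α−1)/β = 38.8/6.6 = 5.879.
Mean = α/β = 39.8/6.6 = 6.030.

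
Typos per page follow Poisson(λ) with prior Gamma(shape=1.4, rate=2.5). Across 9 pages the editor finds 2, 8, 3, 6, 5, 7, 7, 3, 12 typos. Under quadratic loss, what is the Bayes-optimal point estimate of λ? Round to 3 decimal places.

Σ counts = 53. Posterior: Gamma(shape = 1.4+53 = 54.4, rate = 2.5+9 = 11.5).
Mode = (α−1)/β = 53.4/11.5 = 4.643.
Mean = α/β = 54.4/11.5 = 4.730.
Quadratic loss ⇒ the optimal estimator is the posterior mean.

4.730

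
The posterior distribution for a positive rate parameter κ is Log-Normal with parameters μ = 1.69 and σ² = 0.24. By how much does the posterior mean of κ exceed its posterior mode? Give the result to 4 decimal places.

1.8473

Mode = exp(μ − σ²) = exp(1.45) = 4.2631.
Mean = exp(μ + σ²/2) = exp(1.810) = 6.1104.
Difference = 6.1104 − 4.2631 = 1.8473.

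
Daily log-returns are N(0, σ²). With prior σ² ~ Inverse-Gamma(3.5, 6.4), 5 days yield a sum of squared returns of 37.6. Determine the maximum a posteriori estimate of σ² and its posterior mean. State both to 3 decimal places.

MAP: 3.600. Posterior mean: 5.040.

Posterior: Inverse-Gamma(shape = 3.5+5/2 = 6.0, scale = 6.4+37.6/2 = 25.2).
Mode = β/(α+1) = 25.2/7.0 = 3.600.
Mean = β/(α−1) = 25.2/5.0 = 5.040.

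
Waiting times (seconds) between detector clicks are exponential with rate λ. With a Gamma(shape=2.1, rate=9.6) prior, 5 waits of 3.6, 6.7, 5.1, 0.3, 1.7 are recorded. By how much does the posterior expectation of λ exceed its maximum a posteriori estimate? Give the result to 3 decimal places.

0.037

Σ times = 17.4. Posterior: Gamma(shape = 2.1+5 = 7.1, rate = 9.6+17.4 = 27.0).
Mode = (α−1)/β = 6.1/27.0 = 0.226.
Mean = α/β = 7.1/27.0 = 0.263.
Difference = 0.263 − 0.226 = 0.037.
The posterior is right-skewed, so the mean exceeds the mode.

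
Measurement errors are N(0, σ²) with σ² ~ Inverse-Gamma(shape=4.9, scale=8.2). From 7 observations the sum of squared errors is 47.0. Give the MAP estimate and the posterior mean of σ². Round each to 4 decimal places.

MAP = 3.3723, posterior mean = 4.2838

Posterior: Inverse-Gamma(shape = 4.9+7/2 = 8.4, scale = 8.2+47.0/2 = 31.7).
Mode = β/(α+1) = 31.7/9.4 = 3.3723.
Mean = β/(α−1) = 31.7/7.4 = 4.2838.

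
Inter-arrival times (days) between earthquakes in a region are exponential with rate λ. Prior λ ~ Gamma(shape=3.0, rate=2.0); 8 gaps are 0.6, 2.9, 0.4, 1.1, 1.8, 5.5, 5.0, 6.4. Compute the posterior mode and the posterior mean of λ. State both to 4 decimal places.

Σ times = 23.7. Posterior: Gamma(shape = 3.0+8 = 11.0, rate = 2.0+23.7 = 25.7).
Mode = (α−1)/β = 10.0/25.7 = 0.3891.
Mean = α/β = 11.0/25.7 = 0.4280.

MAP = 0.3891, posterior mean = 0.4280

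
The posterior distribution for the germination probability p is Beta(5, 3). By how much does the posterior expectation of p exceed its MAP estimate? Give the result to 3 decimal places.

Mode = (5−1)/(5+3−2) = 4/6 = 0.667.
Mean = 5/(5+3) = 5/8 = 0.625.
Difference = 0.625 − 0.667 = -0.042.
The posterior is left-skewed, so the mode exceeds the mean.

-0.042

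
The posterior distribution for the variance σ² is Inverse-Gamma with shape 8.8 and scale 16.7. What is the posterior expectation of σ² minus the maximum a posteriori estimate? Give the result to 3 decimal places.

Mode = β/(α+1) = 16.7/9.8 = 1.704.
Mean = β/(α−1) = 16.7/7.8 = 2.141.
Difference = 2.141 − 1.704 = 0.437.

0.437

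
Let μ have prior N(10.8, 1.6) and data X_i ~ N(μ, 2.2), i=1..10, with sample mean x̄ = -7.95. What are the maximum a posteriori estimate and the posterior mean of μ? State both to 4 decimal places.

Posterior for μ is Normal. Precision-weighted mean: (1/1.6·10.8 + 10/2.2·-7.95) / (1/1.6 + 10/2.2) = -5.6835.
A Normal posterior is symmetric, so mode = mean.

MAP = -5.6835; posterior mean = -5.6835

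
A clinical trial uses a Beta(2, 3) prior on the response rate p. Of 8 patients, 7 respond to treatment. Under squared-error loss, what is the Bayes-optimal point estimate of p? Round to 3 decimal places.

Posterior: Beta(2+7, 3+1) = Beta(9, 4).
Mode = (9−1)/(9+4−2) = 8/11 = 0.727.
Mean = 9/(9+4) = 9/13 = 0.692.
Squared-error loss ⇒ the optimal estimator is the posterior mean.

0.692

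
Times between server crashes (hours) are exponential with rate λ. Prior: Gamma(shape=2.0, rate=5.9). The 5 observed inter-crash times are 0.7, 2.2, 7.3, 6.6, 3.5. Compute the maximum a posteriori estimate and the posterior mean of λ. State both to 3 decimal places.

Σ times = 20.3. Posterior: Gamma(shape = 2.0+5 = 7.0, rate = 5.9+20.3 = 26.2).
Mode = (α−1)/β = 6.0/26.2 = 0.229.
Mean = α/β = 7.0/26.2 = 0.267.

MAP = 0.229, posterior mean = 0.267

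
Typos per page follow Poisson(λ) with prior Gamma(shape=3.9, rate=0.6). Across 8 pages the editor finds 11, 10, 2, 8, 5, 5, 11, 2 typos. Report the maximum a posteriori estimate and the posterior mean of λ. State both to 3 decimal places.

Σ counts = 54. Posterior: Gamma(shape = 3.9+54 = 57.9, rate = 0.6+8 = 8.6).
Mode = (α−1)/β = 56.9/8.6 = 6.616.
Mean = α/β = 57.9/8.6 = 6.733.

MAP = 6.616; posterior mean = 6.733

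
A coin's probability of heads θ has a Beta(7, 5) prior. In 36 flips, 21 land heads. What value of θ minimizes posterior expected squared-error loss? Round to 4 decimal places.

Posterior: Beta(7+21, 5+15) = Beta(28, 20).
Mode = (28−1)/(28+20−2) = 27/46 = 0.5870.
Mean = 28/(28+20) = 28/48 = 0.5833.
Squared-error loss ⇒ the optimal estimator is the posterior mean.

0.5833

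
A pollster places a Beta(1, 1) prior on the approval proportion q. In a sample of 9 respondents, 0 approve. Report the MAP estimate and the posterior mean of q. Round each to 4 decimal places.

Posterior: Beta(1+0, 1+9) = Beta(1, 10).
Since α = 1 ≤ 1 and β > 1, the Beta density is monotone decreasing on [0,1]; the mode is at 0.
Mean = 1/(1+10) = 0.0909.
The posterior is right-skewed, so the mean exceeds the mode.

MAP = 0.0000, posterior mean = 0.0909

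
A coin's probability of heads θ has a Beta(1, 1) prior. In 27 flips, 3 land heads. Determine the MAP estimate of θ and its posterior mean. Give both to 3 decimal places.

Posterior: Beta(1+3, 1+24) = Beta(4, 25).
Mode = (4−1)/(4+25−2) = 3/27 = 0.111.
With a flat prior the MAP equals the MLE, 3/27.
Mean = 4/(4+25) = 4/29 = 0.138.
The mean is pulled above the mode by the posterior's right skew.

θ_MAP = 0.111, E[θ|data] = 0.138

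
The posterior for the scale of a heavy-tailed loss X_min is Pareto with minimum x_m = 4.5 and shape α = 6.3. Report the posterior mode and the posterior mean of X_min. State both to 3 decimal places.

X_min_MAP = 4.500, E[X_min|data] = 5.349

The Pareto density is strictly decreasing on [x_m, ∞), so the mode is x_m = 4.500.
Mean = α·x_m/(α−1) = 6.3·4.5/5.3 = 5.349.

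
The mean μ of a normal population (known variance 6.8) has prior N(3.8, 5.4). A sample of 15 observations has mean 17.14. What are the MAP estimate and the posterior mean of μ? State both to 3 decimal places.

Posterior for μ is Normal. Precision-weighted mean: (1/5.4·3.8 + 15/6.8·17.14) / (1/5.4 + 15/6.8) = 16.107.
A Normal posterior is symmetric, so mode = mean.

μ_MAP = 16.107, E[μ|data] = 16.107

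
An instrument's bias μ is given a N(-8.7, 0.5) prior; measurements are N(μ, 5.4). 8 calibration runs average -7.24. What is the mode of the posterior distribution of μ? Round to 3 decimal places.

-8.079

Posterior for μ is Normal. Precision-weighted mean: (1/0.5·-8.7 + 8/5.4·-7.24) / (1/0.5 + 8/5.4) = -8.079.
A Normal posterior is symmetric, so mode = mean.
This is the posterior mode — the MAP estimate.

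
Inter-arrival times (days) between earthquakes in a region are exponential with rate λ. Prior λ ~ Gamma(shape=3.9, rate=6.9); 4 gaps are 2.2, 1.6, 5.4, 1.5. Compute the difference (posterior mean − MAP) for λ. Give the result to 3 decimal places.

0.057

Σ times = 10.7. Posterior: Gamma(shape = 3.9+4 = 7.9, rate = 6.9+10.7 = 17.6).
Mode = (α−1)/β = 6.9/17.6 = 0.392.
Mean = α/β = 7.9/17.6 = 0.449.
Difference = 0.449 − 0.392 = 0.057.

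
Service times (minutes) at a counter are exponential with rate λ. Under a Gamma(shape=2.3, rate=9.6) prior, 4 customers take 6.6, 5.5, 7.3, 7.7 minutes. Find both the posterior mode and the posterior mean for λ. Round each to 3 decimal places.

posterior mode = 0.144, posterior mean = 0.172

Σ times = 27.1. Posterior: Gamma(shape = 2.3+4 = 6.3, rate = 9.6+27.1 = 36.7).
Mode = (α−1)/β = 5.3/36.7 = 0.144.
Mean = α/β = 6.3/36.7 = 0.172.
The posterior is right-skewed, so the mean exceeds the mode.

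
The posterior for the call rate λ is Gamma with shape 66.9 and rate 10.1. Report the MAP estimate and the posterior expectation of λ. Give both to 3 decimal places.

MAP = 6.525, posterior mean = 6.624

Mode = (α−1)/β = 65.9/10.1 = 6.525.
Mean = α/β = 66.9/10.1 = 6.624.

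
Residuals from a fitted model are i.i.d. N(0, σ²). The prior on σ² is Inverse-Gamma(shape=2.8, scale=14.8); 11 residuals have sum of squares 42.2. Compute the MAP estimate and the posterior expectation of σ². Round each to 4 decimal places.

σ²_MAP = 3.8602, E[σ²|data] = 4.9178

Posterior: Inverse-Gamma(shape = 2.8+11/2 = 8.3, scale = 14.8+42.2/2 = 35.9).
Mode = β/(α+1) = 35.9/9.3 = 3.8602.
Mean = β/(α−1) = 35.9/7.3 = 4.9178.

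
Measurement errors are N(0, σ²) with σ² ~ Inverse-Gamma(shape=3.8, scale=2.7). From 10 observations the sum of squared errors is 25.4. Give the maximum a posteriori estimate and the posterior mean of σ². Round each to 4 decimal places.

Posterior: Inverse-Gamma(shape = 3.8+10/2 = 8.8, scale = 2.7+25.4/2 = 15.4).
Mode = β/(α+1) = 15.4/9.8 = 1.5714.
Mean = β/(α−1) = 15.4/7.8 = 1.9744.
The mean is pulled above the mode by the posterior's right skew.

MAP = 1.5714; posterior mean = 1.9744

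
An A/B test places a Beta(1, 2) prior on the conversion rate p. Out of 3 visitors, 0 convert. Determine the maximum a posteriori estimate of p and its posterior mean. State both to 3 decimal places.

Posterior: Beta(1+0, 2+3) = Beta(1, 5).
Since α = 1 ≤ 1 and β > 1, the Beta density is monotone decreasing on [0,1]; the mode is at 0.
Mean = 1/(1+5) = 0.167.

maximum a posteriori estimate = 0.000, posterior mean = 0.167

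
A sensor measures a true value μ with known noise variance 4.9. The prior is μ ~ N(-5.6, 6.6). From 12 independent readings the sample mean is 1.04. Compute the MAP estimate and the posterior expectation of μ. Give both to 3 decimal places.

MAP = 0.653; posterior mean = 0.653

Posterior for μ is Normal. Precision-weighted mean: (1/6.6·-5.6 + 12/4.9·1.04) / (1/6.6 + 12/4.9) = 0.653.
A Normal posterior is symmetric, so mode = mean.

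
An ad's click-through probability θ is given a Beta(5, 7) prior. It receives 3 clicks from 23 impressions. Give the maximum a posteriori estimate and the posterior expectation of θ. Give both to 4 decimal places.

Posterior: Beta(5+3, 7+20) = Beta(8, 27).
Mode = (8−1)/(8+27−2) = 7/33 = 0.2121.
Mean = 8/(8+27) = 8/35 = 0.2286.

MAP = 0.2121; posterior mean = 0.2286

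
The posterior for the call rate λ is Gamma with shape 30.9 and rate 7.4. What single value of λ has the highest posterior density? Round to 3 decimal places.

4.041

Mode = (α−1)/β = 29.9/7.4 = 4.041.
Mean = α/β = 30.9/7.4 = 4.176.
This is the posterior mode — the MAP estimate.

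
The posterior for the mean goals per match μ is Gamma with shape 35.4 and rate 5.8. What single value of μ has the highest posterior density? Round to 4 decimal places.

5.9310

Mode = (α−1)/β = 34.4/5.8 = 5.9310.
Mean = α/β = 35.4/5.8 = 6.1034.
This is the posterior mode — the MAP estimate.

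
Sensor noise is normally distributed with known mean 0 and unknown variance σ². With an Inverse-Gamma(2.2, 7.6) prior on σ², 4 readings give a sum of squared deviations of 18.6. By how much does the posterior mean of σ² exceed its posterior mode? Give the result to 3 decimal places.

Posterior: Inverse-Gamma(shape = 2.2+4/2 = 4.2, scale = 7.6+18.6/2 = 16.9).
Mode = β/(α+1) = 16.9/5.2 = 3.250.
Mean = β/(α−1) = 16.9/3.2 = 5.281.
Difference = 5.281 − 3.250 = 2.031.
The mean is pulled above the mode by the posterior's right skew.

2.031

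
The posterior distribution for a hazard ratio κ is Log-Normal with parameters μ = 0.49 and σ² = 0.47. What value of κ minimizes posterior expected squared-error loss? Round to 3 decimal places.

2.065

Mode = exp(μ − σ²) = exp(0.02) = 1.020.
Mean = exp(μ + σ²/2) = exp(0.725) = 2.065.
Squared-error loss ⇒ the optimal estimator is the posterior mean.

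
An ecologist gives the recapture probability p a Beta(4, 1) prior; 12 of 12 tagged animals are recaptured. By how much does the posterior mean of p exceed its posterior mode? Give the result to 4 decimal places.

-0.0588

Posterior: Beta(4+12, 1+0) = Beta(16, 1).
Since β = 1 ≤ 1 and α > 1, the Beta density is monotone increasing on [0,1]; the mode is at 1.
Mean = 16/(16+1) = 0.9412.
Difference = 0.9412 − 1.0000 = -0.0588.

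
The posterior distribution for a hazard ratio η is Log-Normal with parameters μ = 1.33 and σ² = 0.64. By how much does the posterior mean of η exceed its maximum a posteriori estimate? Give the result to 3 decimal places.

Mode = exp(μ − σ²) = exp(0.69) = 1.994.
Mean = exp(μ + σ²/2) = exp(1.650) = 5.207.
Difference = 5.207 − 1.994 = 3.213.

3.213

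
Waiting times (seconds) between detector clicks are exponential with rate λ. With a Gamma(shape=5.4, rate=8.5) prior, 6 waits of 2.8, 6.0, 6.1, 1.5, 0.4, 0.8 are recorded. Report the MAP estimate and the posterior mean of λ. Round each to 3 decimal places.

Σ times = 17.6. Posterior: Gamma(shape = 5.4+6 = 11.4, rate = 8.5+17.6 = 26.1).
Mode = (α−1)/β = 10.4/26.1 = 0.398.
Mean = α/β = 11.4/26.1 = 0.437.
The mean is pulled above the mode by the posterior's right skew.

MAP = 0.398, posterior mean = 0.437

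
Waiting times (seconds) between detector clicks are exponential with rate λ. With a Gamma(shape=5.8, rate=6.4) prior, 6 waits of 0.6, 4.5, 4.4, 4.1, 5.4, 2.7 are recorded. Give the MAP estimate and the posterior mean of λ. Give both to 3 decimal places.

MAP estimate = 0.384, posterior mean = 0.420

Σ times = 21.7. Posterior: Gamma(shape = 5.8+6 = 11.8, rate = 6.4+21.7 = 28.1).
Mode = (α−1)/β = 10.8/28.1 = 0.384.
Mean = α/β = 11.8/28.1 = 0.420.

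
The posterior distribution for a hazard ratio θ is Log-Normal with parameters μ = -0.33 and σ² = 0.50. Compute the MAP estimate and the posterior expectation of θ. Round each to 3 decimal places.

MAP: 0.436. Posterior mean: 0.923.

Mode = exp(μ − σ²) = exp(-0.83) = 0.436.
Mean = exp(μ + σ²/2) = exp(-0.080) = 0.923.
The posterior is right-skewed, so the mean exceeds the mode.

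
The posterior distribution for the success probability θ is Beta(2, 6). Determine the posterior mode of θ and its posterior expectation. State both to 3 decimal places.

MAP = 0.167, posterior mean = 0.250

Mode = (2−1)/(2+6−2) = 1/6 = 0.167.
Mean = 2/(2+6) = 2/8 = 0.250.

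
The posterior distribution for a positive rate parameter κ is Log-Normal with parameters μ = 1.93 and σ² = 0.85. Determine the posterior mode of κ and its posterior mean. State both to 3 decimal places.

Mode = exp(μ − σ²) = exp(1.08) = 2.945.
Mean = exp(μ + σ²/2) = exp(2.355) = 10.538.

MAP = 2.945; posterior mean = 10.538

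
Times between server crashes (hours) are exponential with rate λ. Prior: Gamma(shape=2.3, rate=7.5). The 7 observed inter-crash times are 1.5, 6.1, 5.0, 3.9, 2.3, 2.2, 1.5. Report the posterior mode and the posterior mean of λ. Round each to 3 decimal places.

Σ times = 22.5. Posterior: Gamma(shape = 2.3+7 = 9.3, rate = 7.5+22.5 = 30.0).
Mode = (α−1)/β = 8.3/30.0 = 0.277.
Mean = α/β = 9.3/30.0 = 0.310.

posterior mode = 0.277, posterior mean = 0.310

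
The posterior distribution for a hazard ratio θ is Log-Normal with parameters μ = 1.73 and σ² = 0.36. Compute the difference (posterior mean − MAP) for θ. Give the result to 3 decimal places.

2.818

Mode = exp(μ − σ²) = exp(1.37) = 3.935.
Mean = exp(μ + σ²/2) = exp(1.910) = 6.753.
Difference = 6.753 − 3.935 = 2.818.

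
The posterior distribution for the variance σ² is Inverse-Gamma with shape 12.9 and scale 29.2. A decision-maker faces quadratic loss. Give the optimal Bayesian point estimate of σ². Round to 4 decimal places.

2.4538

Mode = β/(α+1) = 29.2/13.9 = 2.1007.
Mean = β/(α−1) = 29.2/11.9 = 2.4538.
Quadratic loss ⇒ the optimal estimator is the posterior mean.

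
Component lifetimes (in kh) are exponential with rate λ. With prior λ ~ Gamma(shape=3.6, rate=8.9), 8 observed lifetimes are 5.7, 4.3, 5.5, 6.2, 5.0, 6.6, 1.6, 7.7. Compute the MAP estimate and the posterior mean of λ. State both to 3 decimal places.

Σ times = 42.6. Posterior: Gamma(shape = 3.6+8 = 11.6, rate = 8.9+42.6 = 51.5).
Mode = (α−1)/β = 10.6/51.5 = 0.206.
Mean = α/β = 11.6/51.5 = 0.225.
The mean is pulled above the mode by the posterior's right skew.

MAP = 0.206, posterior mean = 0.225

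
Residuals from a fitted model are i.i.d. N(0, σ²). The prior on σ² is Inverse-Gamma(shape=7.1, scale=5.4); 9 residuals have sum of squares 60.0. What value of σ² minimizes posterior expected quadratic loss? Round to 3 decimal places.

3.340

Posterior: Inverse-Gamma(shape = 7.1+9/2 = 11.6, scale = 5.4+60.0/2 = 35.4).
Mode = β/(α+1) = 35.4/12.6 = 2.810.
Mean = β/(α−1) = 35.4/10.6 = 3.340.
Quadratic loss ⇒ the optimal estimator is the posterior mean.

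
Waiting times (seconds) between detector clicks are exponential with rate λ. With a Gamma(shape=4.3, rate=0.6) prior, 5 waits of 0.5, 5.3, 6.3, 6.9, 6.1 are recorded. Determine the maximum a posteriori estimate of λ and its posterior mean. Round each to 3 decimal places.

Σ times = 25.1. Posterior: Gamma(shape = 4.3+5 = 9.3, rate = 0.6+25.1 = 25.7).
Mode = (α−1)/β = 8.3/25.7 = 0.323.
Mean = α/β = 9.3/25.7 = 0.362.
Right-skewed posterior ⇒ mode < mean.

MAP = 0.323; posterior mean = 0.362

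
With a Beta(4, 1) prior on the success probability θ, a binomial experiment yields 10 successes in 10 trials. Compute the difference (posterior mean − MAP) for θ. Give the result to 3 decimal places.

Posterior: Beta(4+10, 1+0) = Beta(14, 1).
Since β = 1 ≤ 1 and α > 1, the Beta density is monotone increasing on [0,1]; the mode is at 1.
Mean = 14/(14+1) = 0.933.
Difference = 0.933 − 1.000 = -0.067.

-0.067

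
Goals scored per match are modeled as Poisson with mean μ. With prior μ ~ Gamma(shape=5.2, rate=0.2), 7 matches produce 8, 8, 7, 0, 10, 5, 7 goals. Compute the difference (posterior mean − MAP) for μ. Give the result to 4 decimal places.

0.1389

Σ counts = 45. Posterior: Gamma(shape = 5.2+45 = 50.2, rate = 0.2+7 = 7.2).
Mode = (α−1)/β = 49.2/7.2 = 6.8333.
Mean = α/β = 50.2/7.2 = 6.9722.
Difference = 6.9722 − 6.8333 = 0.1389.
The mean is pulled above the mode by the posterior's right skew.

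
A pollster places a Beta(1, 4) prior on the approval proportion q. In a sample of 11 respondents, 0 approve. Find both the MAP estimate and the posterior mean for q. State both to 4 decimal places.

MAP = 0.0000; posterior mean = 0.0625

Posterior: Beta(1+0, 4+11) = Beta(1, 15).
Since α = 1 ≤ 1 and β > 1, the Beta density is monotone decreasing on [0,1]; the mode is at 0.
Mean = 1/(1+15) = 0.0625.
Right-skewed posterior ⇒ mode < mean.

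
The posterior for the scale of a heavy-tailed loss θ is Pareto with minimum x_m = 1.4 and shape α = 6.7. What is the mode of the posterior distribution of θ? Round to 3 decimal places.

The Pareto density is strictly decreasing on [x_m, ∞), so the mode is x_m = 1.400.
Mean = α·x_m/(α−1) = 6.7·1.4/5.7 = 1.646.
This is the posterior mode — the MAP estimate.

1.400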